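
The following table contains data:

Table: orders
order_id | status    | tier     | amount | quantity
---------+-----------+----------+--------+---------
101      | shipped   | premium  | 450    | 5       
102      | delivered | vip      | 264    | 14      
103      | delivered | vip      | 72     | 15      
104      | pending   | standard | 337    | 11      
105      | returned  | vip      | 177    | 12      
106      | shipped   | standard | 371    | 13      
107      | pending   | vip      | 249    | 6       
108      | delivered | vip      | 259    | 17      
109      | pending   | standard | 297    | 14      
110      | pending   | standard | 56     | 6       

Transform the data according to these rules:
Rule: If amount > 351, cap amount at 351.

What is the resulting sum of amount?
2413

Step 1: 2 records have amount > 351
Step 2: These records originally summed to 821
Step 3: After capping: 2 × 351 = 702
Step 4: Unaffected records sum: 1711
Step 5: Final sum = 702 + 1711 = 2413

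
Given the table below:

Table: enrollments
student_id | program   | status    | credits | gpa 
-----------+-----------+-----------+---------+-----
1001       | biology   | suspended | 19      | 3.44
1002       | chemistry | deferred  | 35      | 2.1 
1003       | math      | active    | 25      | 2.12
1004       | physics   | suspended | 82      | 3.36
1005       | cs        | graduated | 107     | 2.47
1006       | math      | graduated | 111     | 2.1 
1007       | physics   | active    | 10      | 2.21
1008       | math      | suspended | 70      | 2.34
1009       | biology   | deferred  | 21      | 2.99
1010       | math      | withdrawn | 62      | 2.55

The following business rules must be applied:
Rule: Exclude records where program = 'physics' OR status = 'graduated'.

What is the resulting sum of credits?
232

Step 1: Find records where program = 'physics' OR status = 'graduated'
Step 2: 4 records match, summing to 310
Step 3: Original sum: 542
Step 4: Remaining sum = 542 - 310 = 232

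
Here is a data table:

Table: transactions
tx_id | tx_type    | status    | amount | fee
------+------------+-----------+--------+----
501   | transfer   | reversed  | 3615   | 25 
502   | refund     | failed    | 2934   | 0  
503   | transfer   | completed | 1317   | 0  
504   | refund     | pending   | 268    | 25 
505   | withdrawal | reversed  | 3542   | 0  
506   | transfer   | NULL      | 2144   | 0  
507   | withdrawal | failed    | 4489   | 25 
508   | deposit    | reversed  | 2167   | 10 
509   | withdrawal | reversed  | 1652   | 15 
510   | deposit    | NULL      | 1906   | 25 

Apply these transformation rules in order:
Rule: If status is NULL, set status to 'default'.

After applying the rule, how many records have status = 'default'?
2

Step 1: Count records where status IS NULL
Step 2: Found 2 records with NULL status
Step 3: These records will have status set to 'default'
Step 4: Records already having status = 'default': 0
Step 5: Answer: 2 + 0 = 2 records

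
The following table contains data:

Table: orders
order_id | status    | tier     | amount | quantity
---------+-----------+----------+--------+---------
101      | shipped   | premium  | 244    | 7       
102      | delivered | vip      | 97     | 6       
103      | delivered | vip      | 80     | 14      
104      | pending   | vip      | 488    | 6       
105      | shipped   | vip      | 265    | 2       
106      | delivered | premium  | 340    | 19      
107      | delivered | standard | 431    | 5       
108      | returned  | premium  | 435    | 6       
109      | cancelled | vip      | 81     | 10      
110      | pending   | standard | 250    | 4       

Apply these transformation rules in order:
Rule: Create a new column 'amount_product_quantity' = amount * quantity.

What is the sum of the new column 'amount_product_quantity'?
19903

Step 1: For each record, compute amount * quantity
Example calculations:
  244 * 7 = 1708
  97 * 6 = 582
  80 * 14 = 1120
  ...
Step 2: Sum all derived values
Step 3: Total = 19903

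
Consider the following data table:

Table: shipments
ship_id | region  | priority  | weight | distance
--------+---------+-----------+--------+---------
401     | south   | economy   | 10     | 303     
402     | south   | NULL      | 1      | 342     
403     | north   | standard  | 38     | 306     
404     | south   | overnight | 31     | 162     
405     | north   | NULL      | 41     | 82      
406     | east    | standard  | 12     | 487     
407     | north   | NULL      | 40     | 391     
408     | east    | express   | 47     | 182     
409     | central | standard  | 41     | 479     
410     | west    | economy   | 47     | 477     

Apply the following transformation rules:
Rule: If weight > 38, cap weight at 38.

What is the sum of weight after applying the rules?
282

Step 1: 5 records have weight > 38
Step 2: These records originally summed to 216
Step 3: After capping: 5 × 38 = 190
Step 4: Unaffected records sum: 92
Step 5: Final sum = 190 + 92 = 282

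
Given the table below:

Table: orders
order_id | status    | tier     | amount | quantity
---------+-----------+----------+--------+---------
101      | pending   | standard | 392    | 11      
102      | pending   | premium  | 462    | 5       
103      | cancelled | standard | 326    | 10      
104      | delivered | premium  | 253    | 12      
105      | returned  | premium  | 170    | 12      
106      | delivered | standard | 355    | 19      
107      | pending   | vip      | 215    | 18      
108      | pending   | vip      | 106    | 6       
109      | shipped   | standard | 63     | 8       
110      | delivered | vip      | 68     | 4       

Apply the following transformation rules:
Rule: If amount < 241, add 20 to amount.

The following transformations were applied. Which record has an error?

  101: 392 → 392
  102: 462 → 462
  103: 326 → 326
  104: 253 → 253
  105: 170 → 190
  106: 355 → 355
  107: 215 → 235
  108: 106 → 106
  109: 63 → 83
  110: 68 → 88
Record 108 has an error. The correct transformed value should be 126, not 106.

Step 1: Check each record against the rule
Step 2: Record 108 has amount = 106
Step 3: Since 106 < 241, the bonus should have been applied
Step 4: Correct value = 126, but claimed value = 106
Conclusion: Record 108 has the error.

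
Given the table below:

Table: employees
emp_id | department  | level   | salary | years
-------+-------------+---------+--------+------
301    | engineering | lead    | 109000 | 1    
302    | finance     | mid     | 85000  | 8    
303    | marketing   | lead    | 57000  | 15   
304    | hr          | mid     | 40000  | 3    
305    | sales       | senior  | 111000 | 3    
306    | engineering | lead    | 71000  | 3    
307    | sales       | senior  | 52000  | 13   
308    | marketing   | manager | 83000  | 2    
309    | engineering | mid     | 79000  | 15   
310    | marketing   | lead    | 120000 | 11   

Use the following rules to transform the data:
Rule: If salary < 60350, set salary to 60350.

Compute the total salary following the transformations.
839050

Step 1: 3 records have salary < 60350
Step 2: These records originally summed to 149000
Step 3: After setting to minimum: 3 × 60350 = 181050
Step 4: Unaffected records sum: 658000
Step 5: Final sum = 181050 + 658000 = 839050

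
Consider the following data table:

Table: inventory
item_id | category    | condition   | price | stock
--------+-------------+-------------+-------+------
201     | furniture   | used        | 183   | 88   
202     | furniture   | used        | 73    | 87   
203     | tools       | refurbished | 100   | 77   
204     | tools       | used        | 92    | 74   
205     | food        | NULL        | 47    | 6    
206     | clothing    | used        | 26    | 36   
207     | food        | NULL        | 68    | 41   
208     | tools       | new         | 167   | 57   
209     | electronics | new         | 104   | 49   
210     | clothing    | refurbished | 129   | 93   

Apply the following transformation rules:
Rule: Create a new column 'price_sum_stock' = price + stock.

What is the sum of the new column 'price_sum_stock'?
1597

Step 1: For each record, compute price + stock
Example calculations:
  183 + 88 = 271
  73 + 87 = 160
  100 + 77 = 177
  ...
Step 2: Sum all derived values
Step 3: Total = 1597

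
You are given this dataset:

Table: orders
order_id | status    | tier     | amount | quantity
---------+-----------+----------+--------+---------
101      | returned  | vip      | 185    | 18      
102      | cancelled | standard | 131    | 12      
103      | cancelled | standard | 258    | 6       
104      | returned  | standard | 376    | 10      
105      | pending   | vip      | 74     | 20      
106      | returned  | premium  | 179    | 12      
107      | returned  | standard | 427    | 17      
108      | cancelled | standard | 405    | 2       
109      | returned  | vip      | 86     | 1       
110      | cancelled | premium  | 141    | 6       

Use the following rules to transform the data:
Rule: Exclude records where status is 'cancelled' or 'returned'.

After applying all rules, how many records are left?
1

Step 1: Count records to exclude
  - 4 (cancelled) + 5 (returned) = 9 records
Step 2: Total records: 10
Step 3: Remaining = 10 - 9 = 1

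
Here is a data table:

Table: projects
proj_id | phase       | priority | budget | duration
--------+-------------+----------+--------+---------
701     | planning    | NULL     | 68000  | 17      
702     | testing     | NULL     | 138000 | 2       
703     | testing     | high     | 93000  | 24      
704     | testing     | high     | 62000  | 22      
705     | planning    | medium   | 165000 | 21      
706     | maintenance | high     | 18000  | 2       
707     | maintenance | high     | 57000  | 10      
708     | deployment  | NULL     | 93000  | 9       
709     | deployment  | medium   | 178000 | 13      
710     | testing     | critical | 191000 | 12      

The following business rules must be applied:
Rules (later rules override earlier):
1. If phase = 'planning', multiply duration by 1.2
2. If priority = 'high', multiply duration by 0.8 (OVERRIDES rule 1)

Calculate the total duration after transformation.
128.0

Step 1: Rule 2 takes priority for records with priority = 'high'
  - 4 records: 58 × 0.8 = 46.4
Step 2: Rule 1 applies to remaining records with phase = 'planning'
  - 2 records: 38 × 1.2 = 45.6
Step 3: Other records unchanged: 36
Step 4: Final sum = 46.4 + 45.6 + 36 = 128.0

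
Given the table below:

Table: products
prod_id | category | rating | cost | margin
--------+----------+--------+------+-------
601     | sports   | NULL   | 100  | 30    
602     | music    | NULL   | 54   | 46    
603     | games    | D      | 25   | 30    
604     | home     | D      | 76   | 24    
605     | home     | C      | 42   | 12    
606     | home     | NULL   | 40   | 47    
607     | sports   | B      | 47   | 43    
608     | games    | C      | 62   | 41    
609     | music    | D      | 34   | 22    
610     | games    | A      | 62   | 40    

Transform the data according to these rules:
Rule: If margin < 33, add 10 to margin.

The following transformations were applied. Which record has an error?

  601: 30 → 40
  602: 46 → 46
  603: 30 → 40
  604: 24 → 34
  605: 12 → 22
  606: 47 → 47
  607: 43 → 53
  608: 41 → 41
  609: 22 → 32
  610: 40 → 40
Record 607 has an error. The correct transformed value should be 43, not 53.

Step 1: Check each record against the rule
Step 2: Record 607 has margin = 43
Step 3: Since 43 >= 33, the bonus should not have been applied
Step 4: Correct value = 43, but claimed value = 53
Conclusion: Record 607 has the error.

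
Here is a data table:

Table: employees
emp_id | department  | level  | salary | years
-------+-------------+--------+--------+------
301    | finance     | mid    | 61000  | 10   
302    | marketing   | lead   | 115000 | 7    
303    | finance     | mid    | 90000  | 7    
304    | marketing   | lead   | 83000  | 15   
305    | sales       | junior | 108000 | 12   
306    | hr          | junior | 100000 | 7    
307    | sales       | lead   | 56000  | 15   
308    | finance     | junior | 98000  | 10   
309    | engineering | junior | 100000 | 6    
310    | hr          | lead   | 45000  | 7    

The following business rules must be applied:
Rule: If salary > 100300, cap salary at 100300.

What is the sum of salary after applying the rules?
833600

Step 1: 2 records have salary > 100300
Step 2: These records originally summed to 223000
Step 3: After capping: 2 × 100300 = 200600
Step 4: Unaffected records sum: 633000
Step 5: Final sum = 200600 + 633000 = 833600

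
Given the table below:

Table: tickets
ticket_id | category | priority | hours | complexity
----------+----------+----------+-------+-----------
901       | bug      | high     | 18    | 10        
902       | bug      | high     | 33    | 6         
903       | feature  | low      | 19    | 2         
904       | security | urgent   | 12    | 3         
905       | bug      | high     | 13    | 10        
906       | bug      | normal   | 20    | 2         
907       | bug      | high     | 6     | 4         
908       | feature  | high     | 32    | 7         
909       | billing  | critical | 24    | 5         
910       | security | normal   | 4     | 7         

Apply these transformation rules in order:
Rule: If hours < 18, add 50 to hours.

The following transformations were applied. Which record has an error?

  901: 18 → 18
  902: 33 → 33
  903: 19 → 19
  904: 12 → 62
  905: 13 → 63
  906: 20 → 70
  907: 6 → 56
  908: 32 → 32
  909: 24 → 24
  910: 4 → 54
Record 906 has an error. The correct transformed value should be 20, not 70.

Step 1: Check each record against the rule
Step 2: Record 906 has hours = 20
Step 3: Since 20 >= 18, the bonus should not have been applied
Step 4: Correct value = 20, but claimed value = 70
Conclusion: Record 906 has the error.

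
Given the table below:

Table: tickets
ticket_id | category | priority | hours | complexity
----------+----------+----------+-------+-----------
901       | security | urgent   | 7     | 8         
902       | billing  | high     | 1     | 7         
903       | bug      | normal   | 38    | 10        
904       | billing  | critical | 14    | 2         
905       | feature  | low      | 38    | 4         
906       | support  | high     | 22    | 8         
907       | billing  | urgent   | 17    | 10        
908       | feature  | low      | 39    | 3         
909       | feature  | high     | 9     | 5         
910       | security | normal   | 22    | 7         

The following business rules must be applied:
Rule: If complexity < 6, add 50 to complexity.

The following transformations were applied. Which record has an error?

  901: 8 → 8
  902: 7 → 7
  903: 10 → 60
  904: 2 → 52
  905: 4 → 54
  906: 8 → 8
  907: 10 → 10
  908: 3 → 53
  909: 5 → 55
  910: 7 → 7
Record 903 has an error. The correct transformed value should be 10, not 60.

Step 1: Check each record against the rule
Step 2: Record 903 has complexity = 10
Step 3: Since 10 >= 6, the bonus should not have been applied
Step 4: Correct value = 10, but claimed value = 60
Conclusion: Record 903 has the error.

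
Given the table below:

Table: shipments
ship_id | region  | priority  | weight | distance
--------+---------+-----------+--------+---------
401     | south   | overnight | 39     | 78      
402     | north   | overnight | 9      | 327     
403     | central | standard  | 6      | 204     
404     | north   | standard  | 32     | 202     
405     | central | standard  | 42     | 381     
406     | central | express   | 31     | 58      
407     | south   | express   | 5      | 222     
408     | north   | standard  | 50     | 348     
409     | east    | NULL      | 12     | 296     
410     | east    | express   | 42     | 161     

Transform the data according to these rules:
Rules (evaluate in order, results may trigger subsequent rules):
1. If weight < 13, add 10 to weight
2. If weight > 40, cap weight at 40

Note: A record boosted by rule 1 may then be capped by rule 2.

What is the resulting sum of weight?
294

Step 1: Apply rule 1 to records with weight < 13
  - 4 records get bonus of 10
  - Of these, 0 records then exceed 40 and get capped
Step 2: Apply rule 2 to records with weight > 40
  - 3 records (original) are capped
Step 3: Calculate final sum = 294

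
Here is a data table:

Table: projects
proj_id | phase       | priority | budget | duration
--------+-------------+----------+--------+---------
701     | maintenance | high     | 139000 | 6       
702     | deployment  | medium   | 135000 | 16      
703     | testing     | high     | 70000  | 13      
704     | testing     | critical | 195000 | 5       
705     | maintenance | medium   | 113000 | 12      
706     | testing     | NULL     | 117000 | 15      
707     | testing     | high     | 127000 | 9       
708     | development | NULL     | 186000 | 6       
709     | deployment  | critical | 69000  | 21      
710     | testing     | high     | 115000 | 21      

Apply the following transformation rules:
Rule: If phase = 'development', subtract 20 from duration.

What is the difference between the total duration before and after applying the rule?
20

Step 1: Original sum of duration = 124
Step 2: 1 records have phase = 'development'
Step 3: Each affected record changes by -20
Step 4: Total change = 1 × -20 = -20
Step 5: New sum = 124 + -20 = 104
Step 6: Difference = |104 - 124| = 20
        (Sum decreased by 20)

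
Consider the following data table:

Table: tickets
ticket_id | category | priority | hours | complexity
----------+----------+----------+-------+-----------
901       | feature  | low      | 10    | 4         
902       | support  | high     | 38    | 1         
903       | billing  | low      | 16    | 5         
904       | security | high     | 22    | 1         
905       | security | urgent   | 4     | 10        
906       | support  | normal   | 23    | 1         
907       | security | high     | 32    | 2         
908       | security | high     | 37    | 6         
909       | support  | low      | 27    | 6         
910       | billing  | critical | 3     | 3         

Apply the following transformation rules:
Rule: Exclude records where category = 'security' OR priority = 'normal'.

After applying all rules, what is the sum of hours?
94

Step 1: Find records where category = 'security' OR priority = 'normal'
Step 2: 5 records match, summing to 118
Step 3: Original sum: 212
Step 4: Remaining sum = 212 - 118 = 94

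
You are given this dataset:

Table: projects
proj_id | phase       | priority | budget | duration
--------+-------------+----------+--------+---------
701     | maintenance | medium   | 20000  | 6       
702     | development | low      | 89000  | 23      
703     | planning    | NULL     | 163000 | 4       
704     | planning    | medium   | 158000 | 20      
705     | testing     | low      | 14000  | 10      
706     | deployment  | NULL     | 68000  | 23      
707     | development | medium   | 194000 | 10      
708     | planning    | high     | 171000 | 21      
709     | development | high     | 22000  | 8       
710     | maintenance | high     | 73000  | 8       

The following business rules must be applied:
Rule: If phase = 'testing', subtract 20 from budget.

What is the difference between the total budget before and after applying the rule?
20

Step 1: Original sum of budget = 972000
Step 2: 1 records have phase = 'testing'
Step 3: Each affected record changes by -20
Step 4: Total change = 1 × -20 = -20
Step 5: New sum = 972000 + -20 = 971980
Step 6: Difference = |971980 - 972000| = 20
        (Sum decreased by 20)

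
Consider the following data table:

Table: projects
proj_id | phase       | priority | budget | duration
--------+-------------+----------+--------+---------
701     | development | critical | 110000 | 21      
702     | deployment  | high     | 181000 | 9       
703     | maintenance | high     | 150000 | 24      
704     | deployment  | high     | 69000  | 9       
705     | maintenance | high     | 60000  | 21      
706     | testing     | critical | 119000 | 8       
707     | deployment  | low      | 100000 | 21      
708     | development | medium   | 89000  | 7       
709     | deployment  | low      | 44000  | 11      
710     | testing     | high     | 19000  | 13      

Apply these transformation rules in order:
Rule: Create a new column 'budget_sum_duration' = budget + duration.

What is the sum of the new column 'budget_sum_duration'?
941144

Step 1: For each record, compute budget + duration
Example calculations:
  110000 + 21 = 110021
  181000 + 9 = 181009
  150000 + 24 = 150024
  ...
Step 2: Sum all derived values
Step 3: Total = 941144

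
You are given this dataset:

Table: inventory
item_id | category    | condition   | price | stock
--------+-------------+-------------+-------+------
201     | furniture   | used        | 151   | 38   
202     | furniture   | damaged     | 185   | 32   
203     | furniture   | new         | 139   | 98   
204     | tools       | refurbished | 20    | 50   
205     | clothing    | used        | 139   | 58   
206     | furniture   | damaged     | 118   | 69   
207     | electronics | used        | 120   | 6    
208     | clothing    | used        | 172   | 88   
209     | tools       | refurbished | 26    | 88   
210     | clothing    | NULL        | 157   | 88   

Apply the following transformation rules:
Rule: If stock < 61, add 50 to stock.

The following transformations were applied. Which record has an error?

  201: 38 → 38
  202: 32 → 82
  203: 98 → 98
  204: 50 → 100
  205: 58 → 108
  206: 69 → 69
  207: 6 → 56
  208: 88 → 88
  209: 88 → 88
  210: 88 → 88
Record 201 has an error. The correct transformed value should be 88, not 38.

Step 1: Check each record against the rule
Step 2: Record 201 has stock = 38
Step 3: Since 38 < 61, the bonus should have been applied
Step 4: Correct value = 88, but claimed value = 38
Conclusion: Record 201 has the error.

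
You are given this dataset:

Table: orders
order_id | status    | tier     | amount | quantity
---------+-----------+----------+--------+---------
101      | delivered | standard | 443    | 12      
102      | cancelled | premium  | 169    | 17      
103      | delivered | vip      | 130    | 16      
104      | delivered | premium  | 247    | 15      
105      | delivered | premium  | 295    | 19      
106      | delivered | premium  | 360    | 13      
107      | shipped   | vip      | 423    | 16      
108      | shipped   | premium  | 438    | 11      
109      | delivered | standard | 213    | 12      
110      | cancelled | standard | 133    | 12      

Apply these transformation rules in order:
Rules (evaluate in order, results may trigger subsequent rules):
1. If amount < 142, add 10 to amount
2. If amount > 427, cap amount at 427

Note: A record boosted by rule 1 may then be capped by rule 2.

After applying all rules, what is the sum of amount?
2844

Step 1: Apply rule 1 to records with amount < 142
  - 2 records get bonus of 10
  - Of these, 0 records then exceed 427 and get capped
Step 2: Apply rule 2 to records with amount > 427
  - 2 records (original) are capped
Step 3: Calculate final sum = 2844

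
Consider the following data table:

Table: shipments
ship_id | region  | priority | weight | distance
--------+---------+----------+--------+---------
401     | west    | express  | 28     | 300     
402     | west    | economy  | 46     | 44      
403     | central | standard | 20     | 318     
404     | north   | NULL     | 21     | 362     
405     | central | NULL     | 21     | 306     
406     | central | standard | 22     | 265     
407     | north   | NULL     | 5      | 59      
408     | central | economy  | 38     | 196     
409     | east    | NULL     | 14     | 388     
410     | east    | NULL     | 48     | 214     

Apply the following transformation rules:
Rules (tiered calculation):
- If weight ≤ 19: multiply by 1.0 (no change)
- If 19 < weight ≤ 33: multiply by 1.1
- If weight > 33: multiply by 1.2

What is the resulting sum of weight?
300.6

Step 1: Tier 1 (weight ≤ 19): 2 records, sum = 19 × 1.0 = 19.0
Step 2: Tier 2 (19 < weight ≤ 33): 5 records, sum = 112 × 1.1 = 123.2
Step 3: Tier 3 (weight > 33): 3 records, sum = 132 × 1.2 = 158.4
Step 4: Final sum = 19.0 + 123.2 + 158.4 = 300.6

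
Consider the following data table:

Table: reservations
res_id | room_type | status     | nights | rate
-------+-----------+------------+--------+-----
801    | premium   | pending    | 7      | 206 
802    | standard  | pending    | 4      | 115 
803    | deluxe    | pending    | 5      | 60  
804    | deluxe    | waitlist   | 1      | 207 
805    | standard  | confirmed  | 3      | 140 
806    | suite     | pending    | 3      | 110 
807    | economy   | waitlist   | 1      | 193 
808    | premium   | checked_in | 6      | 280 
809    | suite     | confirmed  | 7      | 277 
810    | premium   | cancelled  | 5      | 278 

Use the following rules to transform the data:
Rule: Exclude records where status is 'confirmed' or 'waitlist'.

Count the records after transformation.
6

Step 1: Count records to exclude
  - 2 (confirmed) + 2 (waitlist) = 4 records
Step 2: Total records: 10
Step 3: Remaining = 10 - 4 = 6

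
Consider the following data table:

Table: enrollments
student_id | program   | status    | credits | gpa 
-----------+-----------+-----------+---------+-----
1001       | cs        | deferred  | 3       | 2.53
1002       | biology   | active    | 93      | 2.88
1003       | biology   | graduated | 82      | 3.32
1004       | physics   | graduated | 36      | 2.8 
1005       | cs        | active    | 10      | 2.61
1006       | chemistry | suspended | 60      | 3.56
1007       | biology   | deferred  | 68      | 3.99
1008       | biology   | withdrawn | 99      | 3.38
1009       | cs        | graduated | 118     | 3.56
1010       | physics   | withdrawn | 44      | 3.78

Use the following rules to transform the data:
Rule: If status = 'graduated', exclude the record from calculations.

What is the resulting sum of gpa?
22.73

Step 1: Identify records where status = 'graduated'
Step 2: The excluded records sum to 9.68
Step 3: Original total gpa = 32.41
Step 4: Remaining total = 32.41 - 9.68 = 22.73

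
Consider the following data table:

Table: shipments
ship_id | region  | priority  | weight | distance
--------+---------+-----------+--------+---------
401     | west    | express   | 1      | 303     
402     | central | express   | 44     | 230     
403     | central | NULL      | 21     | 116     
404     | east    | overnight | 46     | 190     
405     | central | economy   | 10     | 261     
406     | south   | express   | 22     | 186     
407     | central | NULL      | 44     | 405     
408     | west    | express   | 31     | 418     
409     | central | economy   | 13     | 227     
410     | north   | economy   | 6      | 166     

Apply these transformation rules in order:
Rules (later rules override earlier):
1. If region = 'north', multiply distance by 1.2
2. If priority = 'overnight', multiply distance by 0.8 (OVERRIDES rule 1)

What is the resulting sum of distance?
2497.2

Step 1: Rule 2 takes priority for records with priority = 'overnight'
  - 1 records: 190 × 0.8 = 152.0
Step 2: Rule 1 applies to remaining records with region = 'north'
  - 1 records: 166 × 1.2 = 199.2
Step 3: Other records unchanged: 2146
Step 4: Final sum = 152.0 + 199.2 + 2146 = 2497.2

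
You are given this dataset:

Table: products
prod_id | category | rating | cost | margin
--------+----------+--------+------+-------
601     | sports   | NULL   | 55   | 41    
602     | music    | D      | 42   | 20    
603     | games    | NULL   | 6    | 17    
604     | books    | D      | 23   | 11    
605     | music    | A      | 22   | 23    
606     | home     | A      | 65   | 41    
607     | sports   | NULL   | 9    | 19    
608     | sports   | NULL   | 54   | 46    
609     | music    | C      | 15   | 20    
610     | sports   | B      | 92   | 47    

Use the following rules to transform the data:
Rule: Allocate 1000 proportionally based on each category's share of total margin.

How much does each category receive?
books: 38.6, games: 59.65, home: 143.86, music: 221.05, sports: 536.84

Step 1: Calculate total margin = 285
Step 2: Calculate each category's proportion:
  books: 11/285 = 3.86% → 38.6
  games: 17/285 = 5.96% → 59.65
  home: 41/285 = 14.39% → 143.86
  music: 63/285 = 22.11% → 221.05
  sports: 153/285 = 53.68% → 536.84
Step 3: Verify: sum of allocations ≈ 1000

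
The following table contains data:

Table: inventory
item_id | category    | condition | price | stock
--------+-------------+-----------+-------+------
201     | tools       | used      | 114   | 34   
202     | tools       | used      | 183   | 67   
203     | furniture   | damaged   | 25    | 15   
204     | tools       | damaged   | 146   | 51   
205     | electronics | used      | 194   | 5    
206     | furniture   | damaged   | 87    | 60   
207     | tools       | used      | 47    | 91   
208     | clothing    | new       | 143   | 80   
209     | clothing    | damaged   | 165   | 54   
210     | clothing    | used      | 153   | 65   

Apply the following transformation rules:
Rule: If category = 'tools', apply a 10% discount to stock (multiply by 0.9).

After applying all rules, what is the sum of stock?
497.7

Step 1: Records with category = 'tools' have total stock = 243
Step 2: Apply multiplier: 243 × 0.9 = 218.7
Step 3: Other records total: 279
Step 4: Final sum = 218.7 + 279 = 497.7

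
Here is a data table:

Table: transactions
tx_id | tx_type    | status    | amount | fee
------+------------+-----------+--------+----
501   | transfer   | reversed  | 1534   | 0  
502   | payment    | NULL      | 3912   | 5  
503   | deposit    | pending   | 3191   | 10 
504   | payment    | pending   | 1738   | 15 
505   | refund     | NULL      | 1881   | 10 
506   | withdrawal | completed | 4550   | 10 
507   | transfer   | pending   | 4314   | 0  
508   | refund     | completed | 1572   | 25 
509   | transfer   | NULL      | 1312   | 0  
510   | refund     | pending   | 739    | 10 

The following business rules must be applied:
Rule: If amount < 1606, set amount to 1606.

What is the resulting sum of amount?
26010

Step 1: 4 records have amount < 1606
Step 2: These records originally summed to 5157
Step 3: After setting to minimum: 4 × 1606 = 6424
Step 4: Unaffected records sum: 19586
Step 5: Final sum = 6424 + 19586 = 26010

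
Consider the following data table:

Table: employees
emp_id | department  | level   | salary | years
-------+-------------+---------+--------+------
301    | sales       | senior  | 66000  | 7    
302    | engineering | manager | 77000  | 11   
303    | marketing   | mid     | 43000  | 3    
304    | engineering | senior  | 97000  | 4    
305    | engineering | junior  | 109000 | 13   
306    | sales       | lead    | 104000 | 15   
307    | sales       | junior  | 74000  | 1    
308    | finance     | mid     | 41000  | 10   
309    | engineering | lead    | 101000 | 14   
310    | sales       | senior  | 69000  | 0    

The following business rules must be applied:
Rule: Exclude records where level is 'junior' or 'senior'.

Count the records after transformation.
5

Step 1: Count records to exclude
  - 2 (junior) + 3 (senior) = 5 records
Step 2: Total records: 10
Step 3: Remaining = 10 - 5 = 5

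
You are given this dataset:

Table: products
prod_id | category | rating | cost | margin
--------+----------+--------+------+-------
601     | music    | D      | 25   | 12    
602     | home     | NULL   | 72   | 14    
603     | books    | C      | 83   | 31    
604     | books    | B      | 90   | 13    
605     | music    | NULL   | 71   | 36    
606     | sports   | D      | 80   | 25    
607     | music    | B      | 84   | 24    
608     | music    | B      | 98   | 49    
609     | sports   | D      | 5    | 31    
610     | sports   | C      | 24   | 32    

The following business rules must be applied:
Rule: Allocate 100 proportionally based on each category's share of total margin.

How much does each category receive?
books: 16.48, home: 5.24, music: 45.32, sports: 32.96

Step 1: Calculate total margin = 267
Step 2: Calculate each category's proportion:
  books: 44/267 = 16.48% → 16.48
  home: 14/267 = 5.24% → 5.24
  music: 121/267 = 45.32% → 45.32
  sports: 88/267 = 32.96% → 32.96
Step 3: Verify: sum of allocations ≈ 100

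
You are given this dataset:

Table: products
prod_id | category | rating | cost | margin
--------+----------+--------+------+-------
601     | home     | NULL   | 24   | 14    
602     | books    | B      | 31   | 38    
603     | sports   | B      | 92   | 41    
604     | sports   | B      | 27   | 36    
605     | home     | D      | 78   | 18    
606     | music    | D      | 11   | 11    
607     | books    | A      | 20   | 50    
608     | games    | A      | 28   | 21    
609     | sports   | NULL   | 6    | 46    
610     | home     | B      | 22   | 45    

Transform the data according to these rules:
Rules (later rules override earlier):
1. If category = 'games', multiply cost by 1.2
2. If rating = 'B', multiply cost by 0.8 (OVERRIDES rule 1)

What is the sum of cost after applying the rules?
310.2

Step 1: Rule 2 takes priority for records with rating = 'B'
  - 4 records: 172 × 0.8 = 137.6
Step 2: Rule 1 applies to remaining records with category = 'games'
  - 1 records: 28 × 1.2 = 33.6
Step 3: Other records unchanged: 139
Step 4: Final sum = 137.6 + 33.6 + 139 = 310.2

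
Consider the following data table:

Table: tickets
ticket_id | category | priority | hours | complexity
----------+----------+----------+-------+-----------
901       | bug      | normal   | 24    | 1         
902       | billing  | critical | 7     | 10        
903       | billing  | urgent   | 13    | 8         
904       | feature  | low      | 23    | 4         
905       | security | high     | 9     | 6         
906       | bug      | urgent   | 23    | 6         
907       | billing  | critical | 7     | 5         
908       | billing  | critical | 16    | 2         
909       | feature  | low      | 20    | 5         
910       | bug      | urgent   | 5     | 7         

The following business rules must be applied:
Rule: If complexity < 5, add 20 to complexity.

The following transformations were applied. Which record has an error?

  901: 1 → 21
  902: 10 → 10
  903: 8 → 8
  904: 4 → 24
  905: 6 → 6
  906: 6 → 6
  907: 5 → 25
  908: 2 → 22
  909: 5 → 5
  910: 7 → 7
Record 907 has an error. The correct transformed value should be 5, not 25.

Step 1: Check each record against the rule
Step 2: Record 907 has complexity = 5
Step 3: Since 5 >= 5, the bonus should not have been applied
Step 4: Correct value = 5, but claimed value = 25
Conclusion: Record 907 has the error.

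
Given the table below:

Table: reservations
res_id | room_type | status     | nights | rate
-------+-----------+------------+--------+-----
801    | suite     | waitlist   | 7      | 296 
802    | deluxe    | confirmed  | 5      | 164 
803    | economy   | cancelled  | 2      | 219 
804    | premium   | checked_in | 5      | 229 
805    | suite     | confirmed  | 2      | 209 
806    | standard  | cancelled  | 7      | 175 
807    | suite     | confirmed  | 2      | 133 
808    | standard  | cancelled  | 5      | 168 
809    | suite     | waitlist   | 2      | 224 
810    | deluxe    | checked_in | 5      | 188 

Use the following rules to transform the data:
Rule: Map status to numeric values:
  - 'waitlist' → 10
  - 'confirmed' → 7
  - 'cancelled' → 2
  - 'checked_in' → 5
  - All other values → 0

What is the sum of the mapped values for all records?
57

Step 1: Apply mapping to each record
Step 2: Count by status:
  'waitlist': 2 records × 10 = 20
  'confirmed': 3 records × 7 = 21
  'cancelled': 3 records × 2 = 6
  'checked_in': 2 records × 5 = 10
Step 3: Sum all mapped values = 57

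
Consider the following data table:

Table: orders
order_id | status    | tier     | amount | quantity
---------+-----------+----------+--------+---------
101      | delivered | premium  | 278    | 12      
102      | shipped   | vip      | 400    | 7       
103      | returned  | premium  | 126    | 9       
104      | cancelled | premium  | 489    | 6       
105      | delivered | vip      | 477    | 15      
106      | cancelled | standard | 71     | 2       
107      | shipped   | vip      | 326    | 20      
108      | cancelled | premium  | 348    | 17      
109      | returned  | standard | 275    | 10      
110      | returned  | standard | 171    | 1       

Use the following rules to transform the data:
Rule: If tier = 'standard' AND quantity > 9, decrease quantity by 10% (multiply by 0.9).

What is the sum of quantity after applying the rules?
98.0

Step 1: Find records where tier = 'standard' AND quantity > 9
Step 2: 1 records match, summing to 10
Step 3: After multiplier: 10 × 0.9 = 9.0
Step 4: Unaffected records sum: 89
Step 5: Final sum = 9.0 + 89 = 98.0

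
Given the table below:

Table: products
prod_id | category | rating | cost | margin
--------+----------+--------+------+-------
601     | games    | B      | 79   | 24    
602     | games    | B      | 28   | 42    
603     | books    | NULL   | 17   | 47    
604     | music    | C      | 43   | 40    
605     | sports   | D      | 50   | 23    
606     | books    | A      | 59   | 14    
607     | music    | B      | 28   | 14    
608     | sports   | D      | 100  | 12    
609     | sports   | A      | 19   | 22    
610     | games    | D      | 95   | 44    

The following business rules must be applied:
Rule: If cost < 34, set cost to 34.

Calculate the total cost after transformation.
562

Step 1: 4 records have cost < 34
Step 2: These records originally summed to 92
Step 3: After setting to minimum: 4 × 34 = 136
Step 4: Unaffected records sum: 426
Step 5: Final sum = 136 + 426 = 562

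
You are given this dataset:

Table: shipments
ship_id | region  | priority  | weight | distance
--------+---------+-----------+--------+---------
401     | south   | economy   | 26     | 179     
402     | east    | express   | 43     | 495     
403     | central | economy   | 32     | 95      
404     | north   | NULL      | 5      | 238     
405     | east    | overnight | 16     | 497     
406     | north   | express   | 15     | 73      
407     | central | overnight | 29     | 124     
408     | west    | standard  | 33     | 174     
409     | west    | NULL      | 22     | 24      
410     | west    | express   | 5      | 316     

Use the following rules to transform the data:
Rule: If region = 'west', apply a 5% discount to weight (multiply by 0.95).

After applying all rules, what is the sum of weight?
223.0

Step 1: Records with region = 'west' have total weight = 60
Step 2: Apply multiplier: 60 × 0.95 = 57.0
Step 3: Other records total: 166
Step 4: Final sum = 57.0 + 166 = 223.0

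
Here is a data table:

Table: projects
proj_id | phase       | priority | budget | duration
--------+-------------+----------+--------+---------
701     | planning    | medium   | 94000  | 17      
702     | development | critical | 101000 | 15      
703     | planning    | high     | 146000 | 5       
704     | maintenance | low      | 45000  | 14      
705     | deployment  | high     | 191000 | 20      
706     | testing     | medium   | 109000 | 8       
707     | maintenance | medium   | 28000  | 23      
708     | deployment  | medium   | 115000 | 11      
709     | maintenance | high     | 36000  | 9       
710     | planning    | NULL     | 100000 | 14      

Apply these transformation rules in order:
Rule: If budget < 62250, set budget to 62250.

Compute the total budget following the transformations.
1042750

Step 1: 3 records have budget < 62250
Step 2: These records originally summed to 109000
Step 3: After setting to minimum: 3 × 62250 = 186750
Step 4: Unaffected records sum: 856000
Step 5: Final sum = 186750 + 856000 = 1042750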